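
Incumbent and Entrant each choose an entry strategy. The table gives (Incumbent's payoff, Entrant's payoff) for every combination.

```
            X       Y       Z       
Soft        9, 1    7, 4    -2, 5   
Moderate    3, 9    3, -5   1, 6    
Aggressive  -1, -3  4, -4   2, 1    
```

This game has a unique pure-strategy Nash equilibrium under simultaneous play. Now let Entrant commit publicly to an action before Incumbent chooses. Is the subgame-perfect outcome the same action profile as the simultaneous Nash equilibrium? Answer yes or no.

no

Incumbent best-responds to each possible Entrant move:
- X: Incumbent compares 9, 3, -1 and picks Soft; Entrant would get 1.
- Y: Incumbent compares 7, 3, 4 and picks Soft; Entrant would get 4.
- Z: Incumbent compares -2, 1, 2 and picks Aggressive; Entrant would get 1.
Entrant's induced payoffs are 1, 4, 1, so Entrant commits to Y. Subgame-perfect outcome: (Soft, Y) with payoffs (7, 4).
Under simultaneous play:
Incumbent's best replies: X→Soft; Y→Soft; Z→Aggressive.
Entrant's best replies: Soft→Z; Moderate→X; Aggressive→Z.
The unique mutual best reply is (Aggressive, Z), giving (2, 1).
Sequential outcome (Soft, Y) differs from the Nash profile (Aggressive, Z).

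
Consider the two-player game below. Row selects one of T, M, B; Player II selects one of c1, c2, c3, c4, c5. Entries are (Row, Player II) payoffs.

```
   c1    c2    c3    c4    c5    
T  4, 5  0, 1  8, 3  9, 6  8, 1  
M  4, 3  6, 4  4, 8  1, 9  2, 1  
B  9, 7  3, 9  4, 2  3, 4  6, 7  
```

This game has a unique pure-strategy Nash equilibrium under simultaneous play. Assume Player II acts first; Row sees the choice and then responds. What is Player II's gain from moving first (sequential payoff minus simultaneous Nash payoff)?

1

Backward induction with Player II moving first.
- c1 → Row plays B (best of 4, 4, 9); Player II gets 7.
- c2 → Row plays M (best of 0, 6, 3); Player II gets 4.
- c3 → Row plays T (best of 8, 4, 4); Player II gets 3.
- c4 → Row plays T (best of 9, 1, 3); Player II gets 6.
- c5 → Row plays T (best of 8, 2, 6); Player II gets 1.
Among 7, 4, 3, 6, 1, the best is 7 at c1. Subgame-perfect outcome: (B, c1) with payoffs (9, 7).
Now find the simultaneous Nash equilibrium.
Row's best replies: c1→B; c2→M; c3→T; c4→T; c5→T.
Player II's best replies: T→c4; M→c4; B→c2.
Only (T, c4) has each player best-responding; Nash payoffs (9, 6).
Player II's commitment gain: 7 − 6 = 1.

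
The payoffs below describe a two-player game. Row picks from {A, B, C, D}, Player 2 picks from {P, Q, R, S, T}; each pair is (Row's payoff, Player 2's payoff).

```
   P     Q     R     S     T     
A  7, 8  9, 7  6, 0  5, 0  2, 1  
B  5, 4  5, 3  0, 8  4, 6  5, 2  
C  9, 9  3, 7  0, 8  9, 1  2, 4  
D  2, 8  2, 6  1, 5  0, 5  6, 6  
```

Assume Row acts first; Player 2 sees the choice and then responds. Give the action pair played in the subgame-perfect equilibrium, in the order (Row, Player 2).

(C, P)

Work backward from Player 2's decision.
- A: Player 2 compares 8, 7, 0, 0, 1 and picks P; Row would get 7.
- B: Player 2 compares 4, 3, 8, 6, 2 and picks R; Row would get 0.
- C: Player 2 compares 9, 7, 8, 1, 4 and picks P; Row would get 9.
- D: Player 2 compares 8, 6, 5, 5, 6 and picks P; Row would get 2.
Maximizing over 7, 0, 9, 2, Row chooses C. Subgame-perfect outcome: (C, P) with payoffs (9, 9).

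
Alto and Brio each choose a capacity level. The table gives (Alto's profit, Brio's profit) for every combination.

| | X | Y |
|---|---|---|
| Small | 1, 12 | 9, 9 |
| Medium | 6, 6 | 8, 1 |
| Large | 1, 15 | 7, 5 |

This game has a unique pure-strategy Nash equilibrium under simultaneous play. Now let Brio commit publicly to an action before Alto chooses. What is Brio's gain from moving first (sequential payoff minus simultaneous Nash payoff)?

3

Alto best-responds to each possible Brio move:
- X → Alto plays Medium (best of 1, 6, 1); Brio gets 6.
- Y → Alto plays Small (best of 9, 8, 7); Brio gets 9.
Among 6, 9, the best is 9 at Y. Subgame-perfect outcome: (Small, Y) with payoffs (9, 9).
Now find the simultaneous Nash equilibrium.
Alto's best replies: X→Medium; Y→Small.
Brio's best replies: Small→X; Medium→X; Large→X.
The unique mutual best reply is (Medium, X), giving (6, 6).
Brio's commitment gain: 9 − 6 = 3.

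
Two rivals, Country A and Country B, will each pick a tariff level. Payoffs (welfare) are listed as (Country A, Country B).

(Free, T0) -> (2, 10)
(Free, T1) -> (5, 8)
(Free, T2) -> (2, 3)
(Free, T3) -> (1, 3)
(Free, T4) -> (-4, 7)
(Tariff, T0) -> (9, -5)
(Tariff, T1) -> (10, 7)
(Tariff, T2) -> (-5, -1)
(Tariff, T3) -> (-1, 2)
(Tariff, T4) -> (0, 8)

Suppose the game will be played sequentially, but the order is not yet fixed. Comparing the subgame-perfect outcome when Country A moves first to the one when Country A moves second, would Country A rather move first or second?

first

If Country A leads: Country B's best replies are Free→T0, Tariff→T4; Country A's induced payoffs 2, 0; outcome (Free, T0), payoffs (2, 10).
If Country B leads: Country A's best replies are T0→Tariff, T1→Tariff, T2→Free, T3→Free, T4→Tariff; Country B's induced payoffs -5, 7, 3, 3, 8; outcome (Tariff, T4), payoffs (0, 8).
Country A gets 2 moving first and 0 moving second, so Country A prefers to move first.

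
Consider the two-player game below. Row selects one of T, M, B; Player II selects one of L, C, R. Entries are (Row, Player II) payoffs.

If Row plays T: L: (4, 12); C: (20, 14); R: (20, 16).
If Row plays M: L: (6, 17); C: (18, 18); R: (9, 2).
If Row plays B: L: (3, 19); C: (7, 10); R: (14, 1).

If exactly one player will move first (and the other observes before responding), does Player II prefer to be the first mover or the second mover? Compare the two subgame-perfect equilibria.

If Row leads: Player II's best replies are T→R, M→C, B→L; Row's induced payoffs 20, 18, 3; outcome (T, R), payoffs (20, 16).
If Player II leads: Row's best replies are L→M, C→T, R→T; Player II's induced payoffs 17, 14, 16; outcome (M, L), payoffs (6, 17).
Player II gets 17 moving first and 16 moving second, so Player II prefers to move first.

first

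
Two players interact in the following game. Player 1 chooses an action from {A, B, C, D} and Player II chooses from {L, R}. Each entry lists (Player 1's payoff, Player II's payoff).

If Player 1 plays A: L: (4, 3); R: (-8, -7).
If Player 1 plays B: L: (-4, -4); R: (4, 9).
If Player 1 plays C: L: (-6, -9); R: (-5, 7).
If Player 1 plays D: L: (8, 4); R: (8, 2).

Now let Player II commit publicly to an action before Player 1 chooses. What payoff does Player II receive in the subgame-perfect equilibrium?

Work backward from Player 1's decision.
- L → Player 1 plays D (best of 4, -4, -6, 8); Player II gets 4.
- R → Player 1 plays D (best of -8, 4, -5, 8); Player II gets 2.
Player II's induced payoffs are 4, 2, so Player II commits to L. Subgame-perfect outcome: (D, L) with payoffs (8, 4).

4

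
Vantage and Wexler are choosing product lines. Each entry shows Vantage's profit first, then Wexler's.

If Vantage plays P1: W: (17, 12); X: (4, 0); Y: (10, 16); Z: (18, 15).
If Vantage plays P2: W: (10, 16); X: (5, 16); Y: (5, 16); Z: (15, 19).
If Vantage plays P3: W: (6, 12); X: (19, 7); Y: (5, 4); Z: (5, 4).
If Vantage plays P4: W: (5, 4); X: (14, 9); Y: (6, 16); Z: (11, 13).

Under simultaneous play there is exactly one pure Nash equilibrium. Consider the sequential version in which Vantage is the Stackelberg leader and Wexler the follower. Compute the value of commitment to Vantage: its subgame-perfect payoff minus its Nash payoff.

Work backward from Wexler's decision.
- P1: BR = Y, leader payoff 10.
- P2: BR = Z, leader payoff 15.
- P3: BR = W, leader payoff 6.
- P4: BR = Y, leader payoff 6.
Among 10, 15, 6, 6, the best is 15 at P2. Subgame-perfect outcome: (P2, Z) with payoffs (15, 19).
Now find the simultaneous Nash equilibrium.
Vantage's best replies: W→P1; X→P3; Y→P1; Z→P1.
Wexler's best replies: P1→Y; P2→Z; P3→W; P4→Y.
The unique mutual best reply is (P1, Y), giving (10, 16).
Vantage's commitment gain: 15 − 10 = 5.

5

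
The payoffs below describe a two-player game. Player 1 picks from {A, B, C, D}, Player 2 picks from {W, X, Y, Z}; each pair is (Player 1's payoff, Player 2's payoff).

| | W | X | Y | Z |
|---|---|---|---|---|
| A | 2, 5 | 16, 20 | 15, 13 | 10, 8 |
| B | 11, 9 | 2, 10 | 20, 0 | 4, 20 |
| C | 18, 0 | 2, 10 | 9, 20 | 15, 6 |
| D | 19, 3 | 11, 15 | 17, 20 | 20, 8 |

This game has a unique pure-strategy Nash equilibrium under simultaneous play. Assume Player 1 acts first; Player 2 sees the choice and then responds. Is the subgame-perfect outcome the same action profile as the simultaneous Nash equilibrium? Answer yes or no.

no

Player 2 best-responds to each possible Player 1 move:
- A → Player 2 plays X (best of 5, 20, 13, 8); Player 1 gets 16.
- B → Player 2 plays Z (best of 9, 10, 0, 20); Player 1 gets 4.
- C → Player 2 plays Y (best of 0, 10, 20, 6); Player 1 gets 9.
- D → Player 2 plays Y (best of 3, 15, 20, 8); Player 1 gets 17.
Among 16, 4, 9, 17, the best is 17 at D. Subgame-perfect outcome: (D, Y) with payoffs (17, 20).
For the simultaneous game, intersect best replies.
Player 1's best replies: W→D; X→A; Y→B; Z→D.
Player 2's best replies: A→X; B→Z; C→Y; D→Y.
Only (A, X) has each player best-responding; Nash payoffs (16, 20).
Sequential outcome (D, Y) differs from the Nash profile (A, X).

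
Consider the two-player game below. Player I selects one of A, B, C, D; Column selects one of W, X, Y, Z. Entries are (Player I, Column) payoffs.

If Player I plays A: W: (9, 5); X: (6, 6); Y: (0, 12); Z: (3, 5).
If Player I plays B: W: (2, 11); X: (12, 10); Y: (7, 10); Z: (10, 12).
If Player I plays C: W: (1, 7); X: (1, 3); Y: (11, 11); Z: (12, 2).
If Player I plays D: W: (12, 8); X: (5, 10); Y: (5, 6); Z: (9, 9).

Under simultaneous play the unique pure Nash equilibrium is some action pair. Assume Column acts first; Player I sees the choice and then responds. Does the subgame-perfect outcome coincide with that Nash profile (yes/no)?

yes

Backward induction with Column moving first.
- W → Player I plays D (best of 9, 2, 1, 12); Column gets 8.
- X → Player I plays B (best of 6, 12, 1, 5); Column gets 10.
- Y → Player I plays C (best of 0, 7, 11, 5); Column gets 11.
- Z → Player I plays C (best of 3, 10, 12, 9); Column gets 2.
Maximizing over 8, 10, 11, 2, Column chooses Y. Subgame-perfect outcome: (C, Y) with payoffs (11, 11).
For the simultaneous game, intersect best replies.
Player I's best replies: W→D; X→B; Y→C; Z→C.
Column's best replies: A→Y; B→Z; C→Y; D→X.
Only (C, Y) has each player best-responding; Nash payoffs (11, 11).
Sequential outcome (C, Y) coincides with the Nash profile (C, Y).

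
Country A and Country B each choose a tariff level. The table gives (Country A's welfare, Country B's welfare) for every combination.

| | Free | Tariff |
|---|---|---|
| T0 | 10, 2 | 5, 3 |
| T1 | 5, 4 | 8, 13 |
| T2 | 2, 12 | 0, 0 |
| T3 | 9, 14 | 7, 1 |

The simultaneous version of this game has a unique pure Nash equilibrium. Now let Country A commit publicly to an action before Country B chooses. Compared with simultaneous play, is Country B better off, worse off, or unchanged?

better off

Backward induction with Country A moving first.
- T0 → Country B plays Tariff (best of 2, 3); Country A gets 5.
- T1 → Country B plays Tariff (best of 4, 13); Country A gets 8.
- T2 → Country B plays Free (best of 12, 0); Country A gets 2.
- T3 → Country B plays Free (best of 14, 1); Country A gets 9.
Maximizing over 5, 8, 2, 9, Country A chooses T3. Subgame-perfect outcome: (T3, Free) with payoffs (9, 14).
Under simultaneous play:
Country A's best replies: Free→T0; Tariff→T1.
Country B's best replies: T0→Tariff; T1→Tariff; T2→Free; T3→Free.
Only (T1, Tariff) has each player best-responding; Nash payoffs (8, 13).
Country B earns 14 sequentially versus 13 at the Nash outcome: better off.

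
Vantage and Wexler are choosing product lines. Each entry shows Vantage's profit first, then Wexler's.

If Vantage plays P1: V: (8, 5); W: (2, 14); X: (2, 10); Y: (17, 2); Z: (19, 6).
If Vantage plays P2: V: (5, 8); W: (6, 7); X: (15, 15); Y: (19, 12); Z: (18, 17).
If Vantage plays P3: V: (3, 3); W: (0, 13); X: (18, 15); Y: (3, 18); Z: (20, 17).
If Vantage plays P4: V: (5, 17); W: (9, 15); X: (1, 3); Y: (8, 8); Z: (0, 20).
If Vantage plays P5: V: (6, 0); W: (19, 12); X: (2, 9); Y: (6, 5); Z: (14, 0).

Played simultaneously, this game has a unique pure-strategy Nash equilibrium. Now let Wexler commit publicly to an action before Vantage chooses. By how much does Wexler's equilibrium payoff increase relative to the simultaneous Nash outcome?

Solve by backward induction (Wexler leads).
- V: Vantage compares 8, 5, 3, 5, 6 and picks P1; Wexler would get 5.
- W: Vantage compares 2, 6, 0, 9, 19 and picks P5; Wexler would get 12.
- X: Vantage compares 2, 15, 18, 1, 2 and picks P3; Wexler would get 15.
- Y: Vantage compares 17, 19, 3, 8, 6 and picks P2; Wexler would get 12.
- Z: Vantage compares 19, 18, 20, 0, 14 and picks P3; Wexler would get 17.
Maximizing over 5, 12, 15, 12, 17, Wexler chooses Z. Subgame-perfect outcome: (P3, Z) with payoffs (20, 17).
Now find the simultaneous Nash equilibrium.
Vantage's best replies: V→P1; W→P5; X→P3; Y→P2; Z→P3.
Wexler's best replies: P1→W; P2→Z; P3→Y; P4→Z; P5→W.
The unique mutual best reply is (P5, W), giving (19, 12).
Wexler's commitment gain: 17 − 12 = 5.

5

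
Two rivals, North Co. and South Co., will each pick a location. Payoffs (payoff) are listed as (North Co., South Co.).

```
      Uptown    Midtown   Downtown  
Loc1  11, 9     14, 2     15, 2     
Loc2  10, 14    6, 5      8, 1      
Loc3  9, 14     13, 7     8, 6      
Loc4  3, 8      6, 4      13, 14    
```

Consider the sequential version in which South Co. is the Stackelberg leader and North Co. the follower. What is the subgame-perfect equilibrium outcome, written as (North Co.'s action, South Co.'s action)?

(Loc1, Uptown)

Solve by backward induction (South Co. leads).
- Uptown → North Co. plays Loc1 (best of 11, 10, 9, 3); South Co. gets 9.
- Midtown → North Co. plays Loc1 (best of 14, 6, 13, 6); South Co. gets 2.
- Downtown → North Co. plays Loc1 (best of 15, 8, 8, 13); South Co. gets 2.
Maximizing over 9, 2, 2, South Co. chooses Uptown. Subgame-perfect outcome: (Loc1, Uptown) with payoffs (11, 9).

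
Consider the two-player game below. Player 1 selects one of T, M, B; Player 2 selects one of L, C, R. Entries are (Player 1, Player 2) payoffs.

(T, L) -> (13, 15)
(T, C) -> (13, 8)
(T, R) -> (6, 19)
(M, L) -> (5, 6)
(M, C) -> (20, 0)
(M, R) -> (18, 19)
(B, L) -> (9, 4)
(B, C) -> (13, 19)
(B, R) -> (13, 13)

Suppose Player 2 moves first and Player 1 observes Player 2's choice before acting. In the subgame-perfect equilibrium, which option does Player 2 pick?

R

Player 1 best-responds to each possible Player 2 move:
- L: BR = T, leader payoff 15.
- C: BR = M, leader payoff 0.
- R: BR = M, leader payoff 19.
Player 2's induced payoffs are 15, 0, 19, so Player 2 commits to R. Subgame-perfect outcome: (M, R) with payoffs (18, 19).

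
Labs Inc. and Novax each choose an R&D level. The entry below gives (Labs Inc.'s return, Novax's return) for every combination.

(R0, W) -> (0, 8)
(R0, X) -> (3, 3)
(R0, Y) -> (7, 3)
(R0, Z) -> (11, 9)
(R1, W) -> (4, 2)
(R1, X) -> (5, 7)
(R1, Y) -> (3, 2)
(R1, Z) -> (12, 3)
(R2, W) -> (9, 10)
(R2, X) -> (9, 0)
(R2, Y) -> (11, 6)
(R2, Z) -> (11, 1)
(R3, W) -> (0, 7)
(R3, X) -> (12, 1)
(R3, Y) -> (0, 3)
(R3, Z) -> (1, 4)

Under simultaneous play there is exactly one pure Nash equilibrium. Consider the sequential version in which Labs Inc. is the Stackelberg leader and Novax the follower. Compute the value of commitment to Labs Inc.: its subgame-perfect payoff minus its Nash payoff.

Work backward from Novax's decision.
- R0: BR = Z, leader payoff 11.
- R1: BR = X, leader payoff 5.
- R2: BR = W, leader payoff 9.
- R3: BR = W, leader payoff 0.
Among 11, 5, 9, 0, the best is 11 at R0. Subgame-perfect outcome: (R0, Z) with payoffs (11, 9).
For the simultaneous game, intersect best replies.
Labs Inc.'s best replies: W→R2; X→R3; Y→R2; Z→R1.
Novax's best replies: R0→Z; R1→X; R2→W; R3→W.
The unique mutual best reply is (R2, W), giving (9, 10).
Labs Inc.'s commitment gain: 11 − 9 = 2.

2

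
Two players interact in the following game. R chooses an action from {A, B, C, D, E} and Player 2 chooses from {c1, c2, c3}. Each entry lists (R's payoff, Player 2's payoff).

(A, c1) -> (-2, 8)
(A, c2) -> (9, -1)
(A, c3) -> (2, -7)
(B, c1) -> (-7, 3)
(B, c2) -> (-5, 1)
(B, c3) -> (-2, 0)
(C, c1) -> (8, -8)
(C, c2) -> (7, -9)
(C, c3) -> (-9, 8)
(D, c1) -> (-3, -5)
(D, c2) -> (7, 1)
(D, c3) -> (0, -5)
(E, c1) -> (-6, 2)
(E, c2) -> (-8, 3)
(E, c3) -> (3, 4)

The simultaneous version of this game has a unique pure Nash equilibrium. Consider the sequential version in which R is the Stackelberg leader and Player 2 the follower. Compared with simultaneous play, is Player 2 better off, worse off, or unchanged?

worse off

Work backward from Player 2's decision.
- A: BR = c1, leader payoff -2.
- B: BR = c1, leader payoff -7.
- C: BR = c3, leader payoff -9.
- D: BR = c2, leader payoff 7.
- E: BR = c3, leader payoff 3.
Among -2, -7, -9, 7, 3, the best is 7 at D. Subgame-perfect outcome: (D, c2) with payoffs (7, 1).
Now find the simultaneous Nash equilibrium.
R's best replies: c1→C; c2→A; c3→E.
Player 2's best replies: A→c1; B→c1; C→c3; D→c2; E→c3.
The unique mutual best reply is (E, c3), giving (3, 4).
Player 2 earns 1 sequentially versus 4 at the Nash outcome: worse off.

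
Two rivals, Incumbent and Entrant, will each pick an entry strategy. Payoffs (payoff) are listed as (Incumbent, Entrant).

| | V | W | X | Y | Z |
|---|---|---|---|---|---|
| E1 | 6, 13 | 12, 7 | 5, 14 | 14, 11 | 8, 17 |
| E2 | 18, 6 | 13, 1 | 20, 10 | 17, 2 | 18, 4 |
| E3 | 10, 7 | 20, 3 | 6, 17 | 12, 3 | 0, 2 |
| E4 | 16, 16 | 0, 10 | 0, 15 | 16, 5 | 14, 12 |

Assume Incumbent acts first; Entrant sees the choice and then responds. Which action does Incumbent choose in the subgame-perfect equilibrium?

E2

Entrant best-responds to each possible Incumbent move:
- E1 → Entrant plays Z (best of 13, 7, 14, 11, 17); Incumbent gets 8.
- E2 → Entrant plays X (best of 6, 1, 10, 2, 4); Incumbent gets 20.
- E3 → Entrant plays X (best of 7, 3, 17, 3, 2); Incumbent gets 6.
- E4 → Entrant plays V (best of 16, 10, 15, 5, 12); Incumbent gets 16.
Among 8, 20, 6, 16, the best is 20 at E2. Subgame-perfect outcome: (E2, X) with payoffs (20, 10).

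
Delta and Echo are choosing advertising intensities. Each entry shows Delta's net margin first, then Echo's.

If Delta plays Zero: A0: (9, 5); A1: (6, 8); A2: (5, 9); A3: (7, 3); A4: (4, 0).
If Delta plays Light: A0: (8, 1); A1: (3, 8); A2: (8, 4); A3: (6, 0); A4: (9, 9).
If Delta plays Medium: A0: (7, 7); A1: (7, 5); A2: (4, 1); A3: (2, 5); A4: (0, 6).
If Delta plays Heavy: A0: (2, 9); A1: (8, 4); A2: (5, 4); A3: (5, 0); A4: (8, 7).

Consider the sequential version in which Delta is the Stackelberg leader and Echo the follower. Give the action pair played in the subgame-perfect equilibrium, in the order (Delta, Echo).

Echo best-responds to each possible Delta move:
- Zero: BR = A2, leader payoff 5.
- Light: BR = A4, leader payoff 9.
- Medium: BR = A0, leader payoff 7.
- Heavy: BR = A0, leader payoff 2.
Maximizing over 5, 9, 7, 2, Delta chooses Light. Subgame-perfect outcome: (Light, A4) with payoffs (9, 9).

(Light, A4)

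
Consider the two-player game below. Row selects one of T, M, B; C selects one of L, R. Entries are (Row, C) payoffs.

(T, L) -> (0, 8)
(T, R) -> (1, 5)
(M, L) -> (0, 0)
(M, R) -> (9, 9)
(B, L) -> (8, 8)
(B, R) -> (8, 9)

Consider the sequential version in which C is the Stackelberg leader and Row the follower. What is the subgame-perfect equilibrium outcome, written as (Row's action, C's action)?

(M, R)

Row best-responds to each possible C move:
- L: Row compares 0, 0, 8 and picks B; C would get 8.
- R: Row compares 1, 9, 8 and picks M; C would get 9.
Among 8, 9, the best is 9 at R. Subgame-perfect outcome: (M, R) with payoffs (9, 9).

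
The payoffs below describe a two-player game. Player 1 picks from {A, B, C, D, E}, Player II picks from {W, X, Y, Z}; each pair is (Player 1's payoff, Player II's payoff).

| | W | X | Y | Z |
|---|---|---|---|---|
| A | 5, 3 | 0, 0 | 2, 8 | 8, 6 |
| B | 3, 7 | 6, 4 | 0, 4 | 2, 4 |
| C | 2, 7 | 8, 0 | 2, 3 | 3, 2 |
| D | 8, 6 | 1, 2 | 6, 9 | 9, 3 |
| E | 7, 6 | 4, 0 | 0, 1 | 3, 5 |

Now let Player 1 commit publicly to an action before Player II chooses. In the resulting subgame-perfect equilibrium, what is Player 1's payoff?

Work backward from Player II's decision.
- A: Player II compares 3, 0, 8, 6 and picks Y; Player 1 would get 2.
- B: Player II compares 7, 4, 4, 4 and picks W; Player 1 would get 3.
- C: Player II compares 7, 0, 3, 2 and picks W; Player 1 would get 2.
- D: Player II compares 6, 2, 9, 3 and picks Y; Player 1 would get 6.
- E: Player II compares 6, 0, 1, 5 and picks W; Player 1 would get 7.
Player 1's induced payoffs are 2, 3, 2, 6, 7, so Player 1 commits to E. Subgame-perfect outcome: (E, W) with payoffs (7, 6).

7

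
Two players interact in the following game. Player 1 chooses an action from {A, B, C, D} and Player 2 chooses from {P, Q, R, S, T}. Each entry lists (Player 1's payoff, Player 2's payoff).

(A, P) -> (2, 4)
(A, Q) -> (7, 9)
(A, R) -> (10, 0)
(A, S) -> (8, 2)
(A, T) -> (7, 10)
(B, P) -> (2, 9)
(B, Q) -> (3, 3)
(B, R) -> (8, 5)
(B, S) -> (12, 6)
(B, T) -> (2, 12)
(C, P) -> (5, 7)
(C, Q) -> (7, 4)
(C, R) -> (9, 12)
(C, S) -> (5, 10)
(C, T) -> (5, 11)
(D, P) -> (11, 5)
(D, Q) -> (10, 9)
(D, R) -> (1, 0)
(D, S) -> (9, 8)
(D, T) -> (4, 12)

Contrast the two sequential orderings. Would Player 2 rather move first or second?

second

If Player 1 leads: Player 2's best replies are A→T, B→T, C→R, D→T; Player 1's induced payoffs 7, 2, 9, 4; outcome (C, R), payoffs (9, 12).
If Player 2 leads: Player 1's best replies are P→D, Q→D, R→A, S→B, T→A; Player 2's induced payoffs 5, 9, 0, 6, 10; outcome (A, T), payoffs (7, 10).
Player 2 gets 10 moving first and 12 moving second, so Player 2 prefers to move second.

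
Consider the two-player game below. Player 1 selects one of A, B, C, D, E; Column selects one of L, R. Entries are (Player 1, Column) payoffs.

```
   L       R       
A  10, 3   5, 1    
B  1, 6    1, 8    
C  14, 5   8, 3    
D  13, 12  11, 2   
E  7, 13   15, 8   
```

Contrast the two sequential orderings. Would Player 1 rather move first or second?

second

If Player 1 leads: Column's best replies are A→L, B→R, C→L, D→L, E→L; Player 1's induced payoffs 10, 1, 14, 13, 7; outcome (C, L), payoffs (14, 5).
If Column leads: Player 1's best replies are L→C, R→E; Column's induced payoffs 5, 8; outcome (E, R), payoffs (15, 8).
Player 1 gets 14 moving first and 15 moving second, so Player 1 prefers to move second.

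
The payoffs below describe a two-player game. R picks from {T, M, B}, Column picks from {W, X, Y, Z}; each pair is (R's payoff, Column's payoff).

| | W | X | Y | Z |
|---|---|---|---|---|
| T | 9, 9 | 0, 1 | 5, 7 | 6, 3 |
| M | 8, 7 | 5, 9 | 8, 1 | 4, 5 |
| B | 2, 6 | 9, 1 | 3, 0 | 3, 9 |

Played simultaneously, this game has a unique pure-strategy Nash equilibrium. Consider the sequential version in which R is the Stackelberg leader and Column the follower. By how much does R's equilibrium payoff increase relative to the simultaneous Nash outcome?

Work backward from Column's decision.
- T: BR = W, leader payoff 9.
- M: BR = X, leader payoff 5.
- B: BR = Z, leader payoff 3.
Among 9, 5, 3, the best is 9 at T. Subgame-perfect outcome: (T, W) with payoffs (9, 9).
For the simultaneous game, intersect best replies.
R's best replies: W→T; X→B; Y→M; Z→T.
Column's best replies: T→W; M→X; B→Z.
Only (T, W) has each player best-responding; Nash payoffs (9, 9).
R's commitment gain: 9 − 9 = 0.

0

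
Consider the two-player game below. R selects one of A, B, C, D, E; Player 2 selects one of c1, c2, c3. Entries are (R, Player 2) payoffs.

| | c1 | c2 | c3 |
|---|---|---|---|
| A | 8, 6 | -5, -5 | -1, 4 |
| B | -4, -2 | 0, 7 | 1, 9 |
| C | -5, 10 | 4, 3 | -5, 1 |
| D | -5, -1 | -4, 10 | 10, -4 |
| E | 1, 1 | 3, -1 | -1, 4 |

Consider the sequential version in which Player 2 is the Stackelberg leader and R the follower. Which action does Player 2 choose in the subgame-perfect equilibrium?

Backward induction with Player 2 moving first.
- c1 → R plays A (best of 8, -4, -5, -5, 1); Player 2 gets 6.
- c2 → R plays C (best of -5, 0, 4, -4, 3); Player 2 gets 3.
- c3 → R plays D (best of -1, 1, -5, 10, -1); Player 2 gets -4.
Maximizing over 6, 3, -4, Player 2 chooses c1. Subgame-perfect outcome: (A, c1) with payoffs (8, 6).

c1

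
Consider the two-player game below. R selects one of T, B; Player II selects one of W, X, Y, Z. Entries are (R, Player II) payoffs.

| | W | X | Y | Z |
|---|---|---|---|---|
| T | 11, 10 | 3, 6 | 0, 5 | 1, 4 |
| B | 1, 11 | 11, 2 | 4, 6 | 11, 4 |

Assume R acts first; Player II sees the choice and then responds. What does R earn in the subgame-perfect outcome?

Solve by backward induction (R leads).
- T: Player II compares 10, 6, 5, 4 and picks W; R would get 11.
- B: Player II compares 11, 2, 6, 4 and picks W; R would get 1.
R's induced payoffs are 11, 1, so R commits to T. Subgame-perfect outcome: (T, W) with payoffs (11, 10).

11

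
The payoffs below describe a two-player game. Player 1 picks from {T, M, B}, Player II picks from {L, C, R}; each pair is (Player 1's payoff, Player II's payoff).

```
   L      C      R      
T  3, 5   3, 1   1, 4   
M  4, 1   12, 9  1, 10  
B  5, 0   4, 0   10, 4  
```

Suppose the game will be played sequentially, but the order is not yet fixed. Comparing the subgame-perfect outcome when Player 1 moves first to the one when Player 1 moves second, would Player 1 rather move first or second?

If Player 1 leads: Player II's best replies are T→L, M→R, B→R; Player 1's induced payoffs 3, 1, 10; outcome (B, R), payoffs (10, 4).
If Player II leads: Player 1's best replies are L→B, C→M, R→B; Player II's induced payoffs 0, 9, 4; outcome (M, C), payoffs (12, 9).
Player 1 gets 10 moving first and 12 moving second, so Player 1 prefers to move second.

second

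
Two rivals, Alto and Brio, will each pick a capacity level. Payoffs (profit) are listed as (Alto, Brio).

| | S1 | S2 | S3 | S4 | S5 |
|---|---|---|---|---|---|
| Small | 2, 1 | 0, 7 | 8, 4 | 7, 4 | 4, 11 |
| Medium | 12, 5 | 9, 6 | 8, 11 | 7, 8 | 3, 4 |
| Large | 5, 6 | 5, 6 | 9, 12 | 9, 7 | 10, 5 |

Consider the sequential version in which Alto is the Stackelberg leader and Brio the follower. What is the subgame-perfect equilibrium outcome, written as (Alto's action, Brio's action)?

Work backward from Brio's decision.
- Small: BR = S5, leader payoff 4.
- Medium: BR = S3, leader payoff 8.
- Large: BR = S3, leader payoff 9.
Among 4, 8, 9, the best is 9 at Large. Subgame-perfect outcome: (Large, S3) with payoffs (9, 12).

(Large, S3)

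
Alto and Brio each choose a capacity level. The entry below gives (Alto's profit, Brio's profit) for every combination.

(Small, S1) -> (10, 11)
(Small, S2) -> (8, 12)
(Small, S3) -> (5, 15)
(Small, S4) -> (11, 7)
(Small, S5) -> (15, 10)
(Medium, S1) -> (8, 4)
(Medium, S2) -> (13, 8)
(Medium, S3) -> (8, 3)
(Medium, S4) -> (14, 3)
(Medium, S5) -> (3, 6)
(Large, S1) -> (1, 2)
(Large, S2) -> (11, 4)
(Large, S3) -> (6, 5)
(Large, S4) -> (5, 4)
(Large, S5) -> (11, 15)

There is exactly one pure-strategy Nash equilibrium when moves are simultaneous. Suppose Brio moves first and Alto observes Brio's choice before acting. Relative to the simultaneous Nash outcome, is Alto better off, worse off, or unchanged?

Alto best-responds to each possible Brio move:
- S1: BR = Small, leader payoff 11.
- S2: BR = Medium, leader payoff 8.
- S3: BR = Medium, leader payoff 3.
- S4: BR = Medium, leader payoff 3.
- S5: BR = Small, leader payoff 10.
Brio's induced payoffs are 11, 8, 3, 3, 10, so Brio commits to S1. Subgame-perfect outcome: (Small, S1) with payoffs (10, 11).
For the simultaneous game, intersect best replies.
Alto's best replies: S1→Small; S2→Medium; S3→Medium; S4→Medium; S5→Small.
Brio's best replies: Small→S3; Medium→S2; Large→S5.
Only (Medium, S2) has each player best-responding; Nash payoffs (13, 8).
Alto earns 10 sequentially versus 13 at the Nash outcome: worse off.

worse off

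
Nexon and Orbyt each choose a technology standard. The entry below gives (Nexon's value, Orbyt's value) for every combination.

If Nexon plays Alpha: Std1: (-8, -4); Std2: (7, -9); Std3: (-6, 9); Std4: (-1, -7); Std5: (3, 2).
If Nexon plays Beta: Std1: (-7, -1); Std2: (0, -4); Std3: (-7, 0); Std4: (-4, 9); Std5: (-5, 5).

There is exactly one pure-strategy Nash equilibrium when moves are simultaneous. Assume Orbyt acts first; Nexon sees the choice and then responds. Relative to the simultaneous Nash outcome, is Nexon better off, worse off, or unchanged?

unchanged

Work backward from Nexon's decision.
- Std1: BR = Beta, leader payoff -1.
- Std2: BR = Alpha, leader payoff -9.
- Std3: BR = Alpha, leader payoff 9.
- Std4: BR = Alpha, leader payoff -7.
- Std5: BR = Alpha, leader payoff 2.
Maximizing over -1, -9, 9, -7, 2, Orbyt chooses Std3. Subgame-perfect outcome: (Alpha, Std3) with payoffs (-6, 9).
Now find the simultaneous Nash equilibrium.
Nexon's best replies: Std1→Beta; Std2→Alpha; Std3→Alpha; Std4→Alpha; Std5→Alpha.
Orbyt's best replies: Alpha→Std3; Beta→Std4.
Only (Alpha, Std3) has each player best-responding; Nash payoffs (-6, 9).
Nexon earns -6 sequentially versus -6 at the Nash outcome: unchanged.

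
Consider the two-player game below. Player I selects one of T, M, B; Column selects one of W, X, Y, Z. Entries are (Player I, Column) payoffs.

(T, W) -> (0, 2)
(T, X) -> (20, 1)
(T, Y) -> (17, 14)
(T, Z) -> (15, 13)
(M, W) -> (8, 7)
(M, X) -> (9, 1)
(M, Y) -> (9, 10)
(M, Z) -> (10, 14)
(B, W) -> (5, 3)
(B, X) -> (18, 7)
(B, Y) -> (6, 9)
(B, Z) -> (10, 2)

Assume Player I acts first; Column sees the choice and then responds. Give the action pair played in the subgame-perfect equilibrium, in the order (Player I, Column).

(T, Y)

Work backward from Column's decision.
- T → Column plays Y (best of 2, 1, 14, 13); Player I gets 17.
- M → Column plays Z (best of 7, 1, 10, 14); Player I gets 10.
- B → Column plays Y (best of 3, 7, 9, 2); Player I gets 6.
Among 17, 10, 6, the best is 17 at T. Subgame-perfect outcome: (T, Y) with payoffs (17, 14).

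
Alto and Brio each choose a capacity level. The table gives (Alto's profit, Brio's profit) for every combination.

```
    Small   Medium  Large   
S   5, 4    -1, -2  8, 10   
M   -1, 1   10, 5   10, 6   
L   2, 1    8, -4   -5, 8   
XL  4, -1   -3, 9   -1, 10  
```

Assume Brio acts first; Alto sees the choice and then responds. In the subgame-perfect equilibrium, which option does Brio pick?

Backward induction with Brio moving first.
- Small: Alto compares 5, -1, 2, 4 and picks S; Brio would get 4.
- Medium: Alto compares -1, 10, 8, -3 and picks M; Brio would get 5.
- Large: Alto compares 8, 10, -5, -1 and picks M; Brio would get 6.
Among 4, 5, 6, the best is 6 at Large. Subgame-perfect outcome: (M, Large) with payoffs (10, 6).

Large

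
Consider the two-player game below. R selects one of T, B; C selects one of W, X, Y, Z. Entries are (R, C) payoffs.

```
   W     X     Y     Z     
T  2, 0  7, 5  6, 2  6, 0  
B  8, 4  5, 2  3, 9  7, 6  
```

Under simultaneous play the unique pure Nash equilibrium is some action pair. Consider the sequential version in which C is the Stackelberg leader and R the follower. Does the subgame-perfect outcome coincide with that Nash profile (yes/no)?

no

Work backward from R's decision.
- W: R compares 2, 8 and picks B; C would get 4.
- X: R compares 7, 5 and picks T; C would get 5.
- Y: R compares 6, 3 and picks T; C would get 2.
- Z: R compares 6, 7 and picks B; C would get 6.
Maximizing over 4, 5, 2, 6, C chooses Z. Subgame-perfect outcome: (B, Z) with payoffs (7, 6).
Now find the simultaneous Nash equilibrium.
R's best replies: W→B; X→T; Y→T; Z→B.
C's best replies: T→X; B→Y.
The unique mutual best reply is (T, X), giving (7, 5).
Sequential outcome (B, Z) differs from the Nash profile (T, X).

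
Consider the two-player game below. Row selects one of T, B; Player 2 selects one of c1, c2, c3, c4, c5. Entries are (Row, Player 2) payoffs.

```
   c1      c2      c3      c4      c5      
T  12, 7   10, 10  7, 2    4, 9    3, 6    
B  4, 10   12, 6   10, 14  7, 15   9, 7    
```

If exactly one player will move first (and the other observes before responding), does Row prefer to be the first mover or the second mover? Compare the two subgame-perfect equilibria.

If Row leads: Player 2's best replies are T→c2, B→c4; Row's induced payoffs 10, 7; outcome (T, c2), payoffs (10, 10).
If Player 2 leads: Row's best replies are c1→T, c2→B, c3→B, c4→B, c5→B; Player 2's induced payoffs 7, 6, 14, 15, 7; outcome (B, c4), payoffs (7, 15).
Row gets 10 moving first and 7 moving second, so Row prefers to move first.

first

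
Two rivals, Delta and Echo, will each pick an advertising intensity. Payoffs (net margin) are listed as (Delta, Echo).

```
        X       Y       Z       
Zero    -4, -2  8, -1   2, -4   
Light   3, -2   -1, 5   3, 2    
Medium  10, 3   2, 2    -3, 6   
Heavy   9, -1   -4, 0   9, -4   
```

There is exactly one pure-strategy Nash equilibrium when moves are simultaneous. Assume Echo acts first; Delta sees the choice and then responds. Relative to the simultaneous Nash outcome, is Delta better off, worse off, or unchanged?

Solve by backward induction (Echo leads).
- X → Delta plays Medium (best of -4, 3, 10, 9); Echo gets 3.
- Y → Delta plays Zero (best of 8, -1, 2, -4); Echo gets -1.
- Z → Delta plays Heavy (best of 2, 3, -3, 9); Echo gets -4.
Maximizing over 3, -1, -4, Echo chooses X. Subgame-perfect outcome: (Medium, X) with payoffs (10, 3).
Now find the simultaneous Nash equilibrium.
Delta's best replies: X→Medium; Y→Zero; Z→Heavy.
Echo's best replies: Zero→Y; Light→Y; Medium→Z; Heavy→Y.
The unique mutual best reply is (Zero, Y), giving (8, -1).
Delta earns 10 sequentially versus 8 at the Nash outcome: better off.

better off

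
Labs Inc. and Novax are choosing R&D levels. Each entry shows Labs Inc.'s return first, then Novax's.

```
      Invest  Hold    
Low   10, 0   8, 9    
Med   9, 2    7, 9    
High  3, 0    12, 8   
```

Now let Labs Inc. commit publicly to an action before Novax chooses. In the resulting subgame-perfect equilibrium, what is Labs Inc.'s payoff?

Backward induction with Labs Inc. moving first.
- Low → Novax plays Hold (best of 0, 9); Labs Inc. gets 8.
- Med → Novax plays Hold (best of 2, 9); Labs Inc. gets 7.
- High → Novax plays Hold (best of 0, 8); Labs Inc. gets 12.
Maximizing over 8, 7, 12, Labs Inc. chooses High. Subgame-perfect outcome: (High, Hold) with payoffs (12, 8).

12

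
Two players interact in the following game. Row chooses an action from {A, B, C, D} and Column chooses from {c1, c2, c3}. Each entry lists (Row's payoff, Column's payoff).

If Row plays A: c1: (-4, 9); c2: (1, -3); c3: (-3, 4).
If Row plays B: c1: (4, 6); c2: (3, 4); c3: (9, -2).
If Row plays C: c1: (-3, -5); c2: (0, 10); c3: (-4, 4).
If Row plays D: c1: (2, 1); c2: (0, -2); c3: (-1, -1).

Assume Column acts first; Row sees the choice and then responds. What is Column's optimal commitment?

c1

Work backward from Row's decision.
- c1: BR = B, leader payoff 6.
- c2: BR = B, leader payoff 4.
- c3: BR = B, leader payoff -2.
Among 6, 4, -2, the best is 6 at c1. Subgame-perfect outcome: (B, c1) with payoffs (4, 6).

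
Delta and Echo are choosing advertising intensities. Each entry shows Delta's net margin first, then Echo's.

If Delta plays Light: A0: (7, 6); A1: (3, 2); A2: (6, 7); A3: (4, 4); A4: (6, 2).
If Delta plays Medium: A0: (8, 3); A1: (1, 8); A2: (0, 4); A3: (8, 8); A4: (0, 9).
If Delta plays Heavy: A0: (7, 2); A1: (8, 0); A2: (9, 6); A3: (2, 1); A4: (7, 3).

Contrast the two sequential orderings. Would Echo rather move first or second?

If Delta leads: Echo's best replies are Light→A2, Medium→A4, Heavy→A2; Delta's induced payoffs 6, 0, 9; outcome (Heavy, A2), payoffs (9, 6).
If Echo leads: Delta's best replies are A0→Medium, A1→Heavy, A2→Heavy, A3→Medium, A4→Heavy; Echo's induced payoffs 3, 0, 6, 8, 3; outcome (Medium, A3), payoffs (8, 8).
Echo gets 8 moving first and 6 moving second, so Echo prefers to move first.

first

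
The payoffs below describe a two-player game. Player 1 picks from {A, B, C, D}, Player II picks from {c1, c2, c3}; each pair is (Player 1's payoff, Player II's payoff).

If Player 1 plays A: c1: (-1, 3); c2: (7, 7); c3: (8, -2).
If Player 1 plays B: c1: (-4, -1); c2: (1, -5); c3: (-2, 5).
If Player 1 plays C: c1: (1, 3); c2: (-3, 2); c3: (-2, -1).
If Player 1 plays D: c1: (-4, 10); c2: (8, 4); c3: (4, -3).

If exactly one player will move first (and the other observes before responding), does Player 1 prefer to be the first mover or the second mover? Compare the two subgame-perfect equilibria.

second

If Player 1 leads: Player II's best replies are A→c2, B→c3, C→c1, D→c1; Player 1's induced payoffs 7, -2, 1, -4; outcome (A, c2), payoffs (7, 7).
If Player II leads: Player 1's best replies are c1→C, c2→D, c3→A; Player II's induced payoffs 3, 4, -2; outcome (D, c2), payoffs (8, 4).
Player 1 gets 7 moving first and 8 moving second, so Player 1 prefers to move second.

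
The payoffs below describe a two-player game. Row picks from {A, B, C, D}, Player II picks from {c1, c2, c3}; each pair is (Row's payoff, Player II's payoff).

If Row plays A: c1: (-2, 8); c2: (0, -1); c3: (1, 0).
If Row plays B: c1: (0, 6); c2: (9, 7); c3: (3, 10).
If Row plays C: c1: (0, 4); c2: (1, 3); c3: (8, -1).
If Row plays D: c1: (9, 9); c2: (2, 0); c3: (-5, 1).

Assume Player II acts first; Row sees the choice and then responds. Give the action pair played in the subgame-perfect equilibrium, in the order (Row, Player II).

Solve by backward induction (Player II leads).
- c1: Row compares -2, 0, 0, 9 and picks D; Player II would get 9.
- c2: Row compares 0, 9, 1, 2 and picks B; Player II would get 7.
- c3: Row compares 1, 3, 8, -5 and picks C; Player II would get -1.
Maximizing over 9, 7, -1, Player II chooses c1. Subgame-perfect outcome: (D, c1) with payoffs (9, 9).

(D, c1)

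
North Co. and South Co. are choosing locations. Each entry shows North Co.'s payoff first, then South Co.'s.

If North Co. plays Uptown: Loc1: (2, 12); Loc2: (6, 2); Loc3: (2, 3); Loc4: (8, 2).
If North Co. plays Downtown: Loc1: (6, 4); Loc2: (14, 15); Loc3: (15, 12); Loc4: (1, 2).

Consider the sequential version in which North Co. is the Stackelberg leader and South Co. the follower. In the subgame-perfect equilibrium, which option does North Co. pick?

Downtown

Solve by backward induction (North Co. leads).
- Uptown: South Co. compares 12, 2, 3, 2 and picks Loc1; North Co. would get 2.
- Downtown: South Co. compares 4, 15, 12, 2 and picks Loc2; North Co. would get 14.
Among 2, 14, the best is 14 at Downtown. Subgame-perfect outcome: (Downtown, Loc2) with payoffs (14, 15).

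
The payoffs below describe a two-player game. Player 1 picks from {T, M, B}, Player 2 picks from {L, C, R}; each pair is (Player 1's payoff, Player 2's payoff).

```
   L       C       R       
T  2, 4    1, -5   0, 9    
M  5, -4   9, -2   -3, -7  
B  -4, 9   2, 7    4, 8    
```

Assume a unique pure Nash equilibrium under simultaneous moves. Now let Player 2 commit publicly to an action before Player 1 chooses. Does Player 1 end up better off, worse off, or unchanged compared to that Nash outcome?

Player 1 best-responds to each possible Player 2 move:
- L → Player 1 plays M (best of 2, 5, -4); Player 2 gets -4.
- C → Player 1 plays M (best of 1, 9, 2); Player 2 gets -2.
- R → Player 1 plays B (best of 0, -3, 4); Player 2 gets 8.
Maximizing over -4, -2, 8, Player 2 chooses R. Subgame-perfect outcome: (B, R) with payoffs (4, 8).
For the simultaneous game, intersect best replies.
Player 1's best replies: L→M; C→M; R→B.
Player 2's best replies: T→R; M→C; B→L.
Only (M, C) has each player best-responding; Nash payoffs (9, -2).
Player 1 earns 4 sequentially versus 9 at the Nash outcome: worse off.

worse off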